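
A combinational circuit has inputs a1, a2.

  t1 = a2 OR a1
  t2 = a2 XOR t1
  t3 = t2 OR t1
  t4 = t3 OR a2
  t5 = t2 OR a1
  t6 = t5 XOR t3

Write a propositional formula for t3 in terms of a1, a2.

(a2 XOR (a2 OR a1)) OR (a2 OR a1)

t1 = a2 OR a1
t2 = a2 XOR t1 = a2 XOR (a2 OR a1)
t3 = t2 OR t1 = (a2 XOR (a2 OR a1)) OR (a2 OR a1)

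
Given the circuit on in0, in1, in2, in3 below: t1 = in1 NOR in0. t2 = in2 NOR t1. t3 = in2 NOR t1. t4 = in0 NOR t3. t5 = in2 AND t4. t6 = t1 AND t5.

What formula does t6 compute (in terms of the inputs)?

(in1 NOR in0) AND (in2 AND (in0 NOR (in2 NOR (in1 NOR in0))))

t1 = in1 NOR in0
t3 = in2 NOR t1 = in2 NOR (in1 NOR in0)
t4 = in0 NOR t3 = in0 NOR (in2 NOR (in1 NOR in0))
t5 = in2 AND t4 = in2 AND (in0 NOR (in2 NOR (in1 NOR in0)))
t6 = t1 AND t5 = (in1 NOR in0) AND (in2 AND (in0 NOR (in2 NOR (in1 NOR in0))))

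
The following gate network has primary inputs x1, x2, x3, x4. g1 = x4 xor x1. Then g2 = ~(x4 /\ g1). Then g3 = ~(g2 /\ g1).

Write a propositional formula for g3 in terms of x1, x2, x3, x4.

~((~(x4 /\ (x4 xor x1))) /\ (x4 xor x1))

g1 = x4 xor x1
g2 = ~(x4 /\ g1) = ~(x4 /\ (x4 xor x1))
g3 = ~(g2 /\ g1) = ~((~(x4 /\ (x4 xor x1))) /\ (x4 xor x1))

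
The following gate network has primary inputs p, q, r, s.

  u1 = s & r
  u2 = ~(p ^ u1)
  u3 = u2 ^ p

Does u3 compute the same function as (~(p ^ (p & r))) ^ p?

u1 = s & r
u2 = ~(p ^ u1) = ~(p ^ (s & r))
u3 = u2 ^ p = (~(p ^ (s & r))) ^ p
At p=0, q=0, r=1, s=1: circuit gives 0, formula gives 1.

No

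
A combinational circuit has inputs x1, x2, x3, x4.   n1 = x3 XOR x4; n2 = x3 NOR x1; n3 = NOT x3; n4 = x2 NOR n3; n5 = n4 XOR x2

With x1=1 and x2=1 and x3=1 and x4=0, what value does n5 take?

1

n3 = NOT 1 = 0
n4 = 1 NOR 0 = 0
n5 = 0 XOR 1 = 1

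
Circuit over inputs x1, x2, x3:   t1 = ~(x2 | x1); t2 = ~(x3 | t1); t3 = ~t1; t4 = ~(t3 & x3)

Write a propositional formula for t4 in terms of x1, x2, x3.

~(~(~(x2 | x1)) & x3)

t1 = ~(x2 | x1)
t3 = ~t1 = ~(~(x2 | x1))
t4 = ~(t3 & x3) = ~(~(~(x2 | x1)) & x3)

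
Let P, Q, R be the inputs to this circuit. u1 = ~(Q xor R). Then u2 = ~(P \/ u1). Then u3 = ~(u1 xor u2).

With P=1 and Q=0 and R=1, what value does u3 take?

u1 = ~(0 xor 1) = 0
u2 = ~(1 \/ 0) = 0
u3 = ~(0 xor 0) = 1

1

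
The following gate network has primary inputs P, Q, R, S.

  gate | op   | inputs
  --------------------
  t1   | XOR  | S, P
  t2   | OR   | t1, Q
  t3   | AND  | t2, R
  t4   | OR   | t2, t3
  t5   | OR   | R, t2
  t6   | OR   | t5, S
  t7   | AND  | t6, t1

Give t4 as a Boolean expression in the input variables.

((S XOR P) OR Q) OR (((S XOR P) OR Q) AND R)

t1 = S XOR P
t2 = t1 OR Q = (S XOR P) OR Q
t3 = t2 AND R = ((S XOR P) OR Q) AND R
t4 = t2 OR t3 = ((S XOR P) OR Q) OR (((S XOR P) OR Q) AND R)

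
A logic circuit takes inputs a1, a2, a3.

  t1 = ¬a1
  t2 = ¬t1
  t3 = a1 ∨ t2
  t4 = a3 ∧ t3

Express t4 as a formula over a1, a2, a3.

t1 = ¬a1
t2 = ¬t1 = ¬¬a1
t3 = a1 ∨ t2 = a1 ∨ ¬¬a1
t4 = a3 ∧ t3 = a3 ∧ (a1 ∨ ¬¬a1)

a3 ∧ (a1 ∨ ¬¬a1)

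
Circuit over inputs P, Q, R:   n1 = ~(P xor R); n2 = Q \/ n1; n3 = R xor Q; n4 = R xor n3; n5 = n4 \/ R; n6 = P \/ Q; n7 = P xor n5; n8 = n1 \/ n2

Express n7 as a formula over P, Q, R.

P xor ((R xor (R xor Q)) \/ R)

n3 = R xor Q
n4 = R xor n3 = R xor (R xor Q)
n5 = n4 \/ R = (R xor (R xor Q)) \/ R
n7 = P xor n5 = P xor ((R xor (R xor Q)) \/ R)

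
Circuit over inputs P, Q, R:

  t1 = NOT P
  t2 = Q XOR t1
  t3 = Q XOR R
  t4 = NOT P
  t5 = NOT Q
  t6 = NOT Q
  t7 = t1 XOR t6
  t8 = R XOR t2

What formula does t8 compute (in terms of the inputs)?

t1 = NOT P
t2 = Q XOR t1 = Q XOR NOT P
t8 = R XOR t2 = R XOR (Q XOR NOT P)

R XOR (Q XOR NOT P)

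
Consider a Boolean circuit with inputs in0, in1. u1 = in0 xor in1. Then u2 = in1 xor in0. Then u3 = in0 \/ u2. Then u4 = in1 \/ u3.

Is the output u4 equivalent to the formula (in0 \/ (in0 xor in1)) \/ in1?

Yes

u2 = in1 xor in0
u3 = in0 \/ u2 = in0 \/ (in1 xor in0)
u4 = in1 \/ u3 = in1 \/ (in0 \/ (in1 xor in0))
At in0=0, in1=0: circuit gives 0, formula gives 0.
At in0=0, in1=1: circuit gives 1, formula gives 1.
Agrees on all 4 inputs.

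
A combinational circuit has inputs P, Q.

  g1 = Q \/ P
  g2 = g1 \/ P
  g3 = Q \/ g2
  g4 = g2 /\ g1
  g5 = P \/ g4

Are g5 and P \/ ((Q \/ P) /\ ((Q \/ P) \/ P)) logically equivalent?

Yes

g1 = Q \/ P
g2 = g1 \/ P = (Q \/ P) \/ P
g4 = g2 /\ g1 = ((Q \/ P) \/ P) /\ (Q \/ P)
g5 = P \/ g4 = P \/ (((Q \/ P) \/ P) /\ (Q \/ P))
At P=0, Q=0: circuit gives 0, formula gives 0.
At P=0, Q=1: circuit gives 1, formula gives 1.
Agrees on all 4 inputs.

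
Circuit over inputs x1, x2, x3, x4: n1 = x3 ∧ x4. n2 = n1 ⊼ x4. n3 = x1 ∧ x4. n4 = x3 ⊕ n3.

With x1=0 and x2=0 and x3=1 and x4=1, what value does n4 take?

1

n3 = 0 ∧ 1 = 0
n4 = 1 ⊕ 0 = 1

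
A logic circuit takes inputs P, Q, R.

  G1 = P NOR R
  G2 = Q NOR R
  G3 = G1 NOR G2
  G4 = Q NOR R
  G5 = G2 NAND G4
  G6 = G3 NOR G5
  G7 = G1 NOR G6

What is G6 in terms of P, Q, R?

((P NOR R) NOR (Q NOR R)) NOR ((Q NOR R) NAND (Q NOR R))

G1 = P NOR R
G2 = Q NOR R
G3 = G1 NOR G2 = (P NOR R) NOR (Q NOR R)
G4 = Q NOR R
G5 = G2 NAND G4 = (Q NOR R) NAND (Q NOR R)
G6 = G3 NOR G5 = ((P NOR R) NOR (Q NOR R)) NOR ((Q NOR R) NAND (Q NOR R))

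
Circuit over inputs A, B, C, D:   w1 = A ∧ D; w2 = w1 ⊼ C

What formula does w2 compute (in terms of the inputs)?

w1 = A ∧ D
w2 = w1 ⊼ C = (A ∧ D) ⊼ C

(A ∧ D) ⊼ C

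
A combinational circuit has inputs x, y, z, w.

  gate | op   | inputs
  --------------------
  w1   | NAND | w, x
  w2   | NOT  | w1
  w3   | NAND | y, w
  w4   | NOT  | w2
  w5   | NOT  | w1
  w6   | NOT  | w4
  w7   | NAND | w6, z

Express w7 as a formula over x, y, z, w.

w1 = w NAND x
w2 = NOT w1 = NOT (w NAND x)
w4 = NOT w2 = NOT NOT (w NAND x)
w6 = NOT w4 = NOT NOT NOT (w NAND x)
w7 = w6 NAND z = NOT NOT NOT (w NAND x) NAND z

NOT NOT NOT (w NAND x) NAND z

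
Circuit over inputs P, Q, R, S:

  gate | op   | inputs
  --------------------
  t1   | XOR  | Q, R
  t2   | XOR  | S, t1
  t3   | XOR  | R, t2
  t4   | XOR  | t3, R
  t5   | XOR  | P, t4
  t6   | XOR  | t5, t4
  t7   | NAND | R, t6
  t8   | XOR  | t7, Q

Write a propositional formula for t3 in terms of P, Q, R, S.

t1 = Q XOR R
t2 = S XOR t1 = S XOR (Q XOR R)
t3 = R XOR t2 = R XOR (S XOR (Q XOR R))

R XOR (S XOR (Q XOR R))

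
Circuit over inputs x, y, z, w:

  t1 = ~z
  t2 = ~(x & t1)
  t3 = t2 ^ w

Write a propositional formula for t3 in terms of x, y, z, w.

(~(x & ~z)) ^ w

t1 = ~z
t2 = ~(x & t1) = ~(x & ~z)
t3 = t2 ^ w = (~(x & ~z)) ^ w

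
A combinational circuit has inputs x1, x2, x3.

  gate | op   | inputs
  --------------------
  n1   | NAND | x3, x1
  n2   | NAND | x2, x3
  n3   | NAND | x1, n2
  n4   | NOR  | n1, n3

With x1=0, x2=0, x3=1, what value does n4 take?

0

n1 = 1 NAND 0 = 1
n2 = 0 NAND 1 = 1
n3 = 0 NAND 1 = 1
n4 = 1 NOR 1 = 0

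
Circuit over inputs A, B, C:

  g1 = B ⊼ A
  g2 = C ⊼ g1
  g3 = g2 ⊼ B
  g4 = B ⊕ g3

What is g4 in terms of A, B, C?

B ⊕ ((C ⊼ (B ⊼ A)) ⊼ B)

g1 = B ⊼ A
g2 = C ⊼ g1 = C ⊼ (B ⊼ A)
g3 = g2 ⊼ B = (C ⊼ (B ⊼ A)) ⊼ B
g4 = B ⊕ g3 = B ⊕ ((C ⊼ (B ⊼ A)) ⊼ B)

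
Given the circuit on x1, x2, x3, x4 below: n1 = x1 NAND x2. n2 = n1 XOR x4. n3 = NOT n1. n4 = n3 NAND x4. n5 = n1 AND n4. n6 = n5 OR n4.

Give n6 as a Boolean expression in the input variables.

n1 = x1 NAND x2
n3 = NOT n1 = NOT (x1 NAND x2)
n4 = n3 NAND x4 = NOT (x1 NAND x2) NAND x4
n5 = n1 AND n4 = (x1 NAND x2) AND (NOT (x1 NAND x2) NAND x4)
n6 = n5 OR n4 = ((x1 NAND x2) AND (NOT (x1 NAND x2) NAND x4)) OR (NOT (x1 NAND x2) NAND x4)

((x1 NAND x2) AND (NOT (x1 NAND x2) NAND x4)) OR (NOT (x1 NAND x2) NAND x4)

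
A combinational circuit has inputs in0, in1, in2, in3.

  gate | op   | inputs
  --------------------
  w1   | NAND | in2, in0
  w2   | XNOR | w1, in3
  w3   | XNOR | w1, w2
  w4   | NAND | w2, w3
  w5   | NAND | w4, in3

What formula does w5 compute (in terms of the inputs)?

w1 = in2 NAND in0
w2 = w1 XNOR in3 = (in2 NAND in0) XNOR in3
w3 = w1 XNOR w2 = (in2 NAND in0) XNOR ((in2 NAND in0) XNOR in3)
w4 = w2 NAND w3 = ((in2 NAND in0) XNOR in3) NAND ((in2 NAND in0) XNOR ((in2 NAND in0) XNOR in3))
w5 = w4 NAND in3 = (((in2 NAND in0) XNOR in3) NAND ((in2 NAND in0) XNOR ((in2 NAND in0) XNOR in3))) NAND in3

(((in2 NAND in0) XNOR in3) NAND ((in2 NAND in0) XNOR ((in2 NAND in0) XNOR in3))) NAND in3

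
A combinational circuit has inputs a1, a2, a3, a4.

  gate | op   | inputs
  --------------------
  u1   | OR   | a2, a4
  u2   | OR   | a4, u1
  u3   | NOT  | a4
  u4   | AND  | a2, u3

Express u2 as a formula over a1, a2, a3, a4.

u1 = a2 OR a4
u2 = a4 OR u1 = a4 OR (a2 OR a4)

a4 OR (a2 OR a4)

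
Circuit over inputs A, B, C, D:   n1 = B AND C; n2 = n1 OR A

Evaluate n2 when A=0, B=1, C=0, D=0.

0

n1 = 1 AND 0 = 0
n2 = 0 OR 0 = 0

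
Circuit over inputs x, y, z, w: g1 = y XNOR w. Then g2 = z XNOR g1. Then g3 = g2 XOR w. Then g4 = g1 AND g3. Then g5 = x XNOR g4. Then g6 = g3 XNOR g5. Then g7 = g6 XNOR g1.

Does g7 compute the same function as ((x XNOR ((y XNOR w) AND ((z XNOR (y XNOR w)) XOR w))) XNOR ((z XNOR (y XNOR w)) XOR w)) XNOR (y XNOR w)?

g1 = y XNOR w
g2 = z XNOR g1 = z XNOR (y XNOR w)
g3 = g2 XOR w = (z XNOR (y XNOR w)) XOR w
g4 = g1 AND g3 = (y XNOR w) AND ((z XNOR (y XNOR w)) XOR w)
g5 = x XNOR g4 = x XNOR ((y XNOR w) AND ((z XNOR (y XNOR w)) XOR w))
g6 = g3 XNOR g5 = ((z XNOR (y XNOR w)) XOR w) XNOR (x XNOR ((y XNOR w) AND ((z XNOR (y XNOR w)) XOR w)))
g7 = g6 XNOR g1 = (((z XNOR (y XNOR w)) XOR w) XNOR (x XNOR ((y XNOR w) AND ((z XNOR (y XNOR w)) XOR w)))) XNOR (y XNOR w)
At x=0, y=0, z=0, w=0: circuit gives 0, formula gives 0.
At x=0, y=0, z=0, w=1: circuit gives 1, formula gives 1.
Agrees on all 16 inputs.

Yes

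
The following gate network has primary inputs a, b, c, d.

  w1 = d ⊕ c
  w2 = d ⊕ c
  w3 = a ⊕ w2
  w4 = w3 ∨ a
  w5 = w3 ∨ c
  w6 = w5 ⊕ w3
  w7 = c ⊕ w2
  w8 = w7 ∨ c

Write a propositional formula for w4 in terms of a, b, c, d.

w2 = d ⊕ c
w3 = a ⊕ w2 = a ⊕ (d ⊕ c)
w4 = w3 ∨ a = (a ⊕ (d ⊕ c)) ∨ a

(a ⊕ (d ⊕ c)) ∨ a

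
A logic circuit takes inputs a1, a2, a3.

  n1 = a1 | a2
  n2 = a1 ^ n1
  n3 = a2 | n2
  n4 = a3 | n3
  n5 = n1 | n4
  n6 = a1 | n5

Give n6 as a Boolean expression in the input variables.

n1 = a1 | a2
n2 = a1 ^ n1 = a1 ^ (a1 | a2)
n3 = a2 | n2 = a2 | (a1 ^ (a1 | a2))
n4 = a3 | n3 = a3 | (a2 | (a1 ^ (a1 | a2)))
n5 = n1 | n4 = (a1 | a2) | (a3 | (a2 | (a1 ^ (a1 | a2))))
n6 = a1 | n5 = a1 | ((a1 | a2) | (a3 | (a2 | (a1 ^ (a1 | a2)))))

a1 | ((a1 | a2) | (a3 | (a2 | (a1 ^ (a1 | a2)))))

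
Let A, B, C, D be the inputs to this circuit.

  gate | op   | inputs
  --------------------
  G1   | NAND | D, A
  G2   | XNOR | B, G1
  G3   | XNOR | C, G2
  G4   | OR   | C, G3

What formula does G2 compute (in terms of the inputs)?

B XNOR (D NAND A)

G1 = D NAND A
G2 = B XNOR G1 = B XNOR (D NAND A)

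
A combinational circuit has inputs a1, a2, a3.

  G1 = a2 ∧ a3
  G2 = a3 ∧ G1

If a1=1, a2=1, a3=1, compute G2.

1

G1 = 1 ∧ 1 = 1
G2 = 1 ∧ 1 = 1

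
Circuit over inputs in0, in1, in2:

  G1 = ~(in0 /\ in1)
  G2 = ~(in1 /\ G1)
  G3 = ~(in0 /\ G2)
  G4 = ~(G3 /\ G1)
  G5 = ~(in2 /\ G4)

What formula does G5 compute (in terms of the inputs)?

~(in2 /\ (~((~(in0 /\ (~(in1 /\ (~(in0 /\ in1)))))) /\ (~(in0 /\ in1)))))

G1 = ~(in0 /\ in1)
G2 = ~(in1 /\ G1) = ~(in1 /\ (~(in0 /\ in1)))
G3 = ~(in0 /\ G2) = ~(in0 /\ (~(in1 /\ (~(in0 /\ in1)))))
G4 = ~(G3 /\ G1) = ~((~(in0 /\ (~(in1 /\ (~(in0 /\ in1)))))) /\ (~(in0 /\ in1)))
G5 = ~(in2 /\ G4) = ~(in2 /\ (~((~(in0 /\ (~(in1 /\ (~(in0 /\ in1)))))) /\ (~(in0 /\ in1)))))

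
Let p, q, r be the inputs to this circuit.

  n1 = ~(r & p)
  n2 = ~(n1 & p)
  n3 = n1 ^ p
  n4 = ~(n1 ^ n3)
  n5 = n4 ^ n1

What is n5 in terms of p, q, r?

n1 = ~(r & p)
n3 = n1 ^ p = (~(r & p)) ^ p
n4 = ~(n1 ^ n3) = ~((~(r & p)) ^ ((~(r & p)) ^ p))
n5 = n4 ^ n1 = (~((~(r & p)) ^ ((~(r & p)) ^ p))) ^ (~(r & p))

(~((~(r & p)) ^ ((~(r & p)) ^ p))) ^ (~(r & p))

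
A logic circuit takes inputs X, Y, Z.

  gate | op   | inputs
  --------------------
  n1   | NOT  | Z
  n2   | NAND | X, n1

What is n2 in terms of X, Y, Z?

X NAND NOT Z

n1 = NOT Z
n2 = X NAND n1 = X NAND NOT Z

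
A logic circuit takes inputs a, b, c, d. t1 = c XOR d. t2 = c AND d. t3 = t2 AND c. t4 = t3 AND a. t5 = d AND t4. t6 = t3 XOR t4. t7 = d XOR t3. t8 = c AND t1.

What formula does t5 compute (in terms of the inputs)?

d AND (((c AND d) AND c) AND a)

t2 = c AND d
t3 = t2 AND c = (c AND d) AND c
t4 = t3 AND a = ((c AND d) AND c) AND a
t5 = d AND t4 = d AND (((c AND d) AND c) AND a)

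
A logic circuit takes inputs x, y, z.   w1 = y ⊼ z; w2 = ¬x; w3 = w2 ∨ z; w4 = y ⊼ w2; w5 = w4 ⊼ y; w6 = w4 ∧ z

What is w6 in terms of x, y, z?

(y ⊼ ¬x) ∧ z

w2 = ¬x
w4 = y ⊼ w2 = y ⊼ ¬x
w6 = w4 ∧ z = (y ⊼ ¬x) ∧ z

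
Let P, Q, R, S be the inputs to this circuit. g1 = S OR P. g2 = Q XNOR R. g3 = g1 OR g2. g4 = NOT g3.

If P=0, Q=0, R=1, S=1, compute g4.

0

g1 = 1 OR 0 = 1
g2 = 0 XNOR 1 = 0
g3 = 1 OR 0 = 1
g4 = NOT 1 = 0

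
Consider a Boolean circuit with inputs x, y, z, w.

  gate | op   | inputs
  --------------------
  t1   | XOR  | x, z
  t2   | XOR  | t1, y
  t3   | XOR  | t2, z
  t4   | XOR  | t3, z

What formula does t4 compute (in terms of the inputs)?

(((x XOR z) XOR y) XOR z) XOR z

t1 = x XOR z
t2 = t1 XOR y = (x XOR z) XOR y
t3 = t2 XOR z = ((x XOR z) XOR y) XOR z
t4 = t3 XOR z = (((x XOR z) XOR y) XOR z) XOR z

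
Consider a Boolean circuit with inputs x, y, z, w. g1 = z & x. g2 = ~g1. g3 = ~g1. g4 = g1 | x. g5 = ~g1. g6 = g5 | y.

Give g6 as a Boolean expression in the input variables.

g1 = z & x
g5 = ~g1 = ~(z & x)
g6 = g5 | y = ~(z & x) | y

~(z & x) | y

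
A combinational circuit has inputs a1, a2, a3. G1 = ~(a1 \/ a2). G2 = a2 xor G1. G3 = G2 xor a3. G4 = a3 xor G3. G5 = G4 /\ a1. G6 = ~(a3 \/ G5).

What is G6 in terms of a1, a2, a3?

~(a3 \/ ((a3 xor ((a2 xor (~(a1 \/ a2))) xor a3)) /\ a1))

G1 = ~(a1 \/ a2)
G2 = a2 xor G1 = a2 xor (~(a1 \/ a2))
G3 = G2 xor a3 = (a2 xor (~(a1 \/ a2))) xor a3
G4 = a3 xor G3 = a3 xor ((a2 xor (~(a1 \/ a2))) xor a3)
G5 = G4 /\ a1 = (a3 xor ((a2 xor (~(a1 \/ a2))) xor a3)) /\ a1
G6 = ~(a3 \/ G5) = ~(a3 \/ ((a3 xor ((a2 xor (~(a1 \/ a2))) xor a3)) /\ a1))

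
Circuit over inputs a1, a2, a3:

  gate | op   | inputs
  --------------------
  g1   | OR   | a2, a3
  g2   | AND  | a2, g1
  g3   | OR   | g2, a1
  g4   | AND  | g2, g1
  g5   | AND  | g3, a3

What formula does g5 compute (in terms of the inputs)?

g1 = a2 OR a3
g2 = a2 AND g1 = a2 AND (a2 OR a3)
g3 = g2 OR a1 = (a2 AND (a2 OR a3)) OR a1
g5 = g3 AND a3 = ((a2 AND (a2 OR a3)) OR a1) AND a3

((a2 AND (a2 OR a3)) OR a1) AND a3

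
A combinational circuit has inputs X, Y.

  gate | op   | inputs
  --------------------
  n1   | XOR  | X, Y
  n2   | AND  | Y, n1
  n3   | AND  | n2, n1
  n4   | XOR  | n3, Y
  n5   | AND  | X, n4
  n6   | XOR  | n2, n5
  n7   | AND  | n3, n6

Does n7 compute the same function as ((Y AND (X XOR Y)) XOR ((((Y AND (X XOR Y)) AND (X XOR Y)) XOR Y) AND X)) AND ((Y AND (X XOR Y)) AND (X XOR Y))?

n1 = X XOR Y
n2 = Y AND n1 = Y AND (X XOR Y)
n3 = n2 AND n1 = (Y AND (X XOR Y)) AND (X XOR Y)
n4 = n3 XOR Y = ((Y AND (X XOR Y)) AND (X XOR Y)) XOR Y
n5 = X AND n4 = X AND (((Y AND (X XOR Y)) AND (X XOR Y)) XOR Y)
n6 = n2 XOR n5 = (Y AND (X XOR Y)) XOR (X AND (((Y AND (X XOR Y)) AND (X XOR Y)) XOR Y))
n7 = n3 AND n6 = ((Y AND (X XOR Y)) AND (X XOR Y)) AND ((Y AND (X XOR Y)) XOR (X AND (((Y AND (X XOR Y)) AND (X XOR Y)) XOR Y)))
At X=0, Y=0: circuit gives 0, formula gives 0.
At X=0, Y=1: circuit gives 1, formula gives 1.
Agrees on all 4 inputs.

Yes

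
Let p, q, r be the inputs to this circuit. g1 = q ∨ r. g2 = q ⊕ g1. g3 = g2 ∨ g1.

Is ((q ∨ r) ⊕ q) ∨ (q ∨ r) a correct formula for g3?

g1 = q ∨ r
g2 = q ⊕ g1 = q ⊕ (q ∨ r)
g3 = g2 ∨ g1 = (q ⊕ (q ∨ r)) ∨ (q ∨ r)
At p=0, q=0, r=0: circuit gives 0, formula gives 0.
At p=0, q=0, r=1: circuit gives 1, formula gives 1.
Agrees on all 8 inputs.

Yes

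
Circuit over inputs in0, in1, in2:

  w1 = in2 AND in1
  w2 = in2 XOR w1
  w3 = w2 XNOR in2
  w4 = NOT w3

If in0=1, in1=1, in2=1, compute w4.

1

w1 = 1 AND 1 = 1
w2 = 1 XOR 1 = 0
w3 = 0 XNOR 1 = 0
w4 = NOT 0 = 1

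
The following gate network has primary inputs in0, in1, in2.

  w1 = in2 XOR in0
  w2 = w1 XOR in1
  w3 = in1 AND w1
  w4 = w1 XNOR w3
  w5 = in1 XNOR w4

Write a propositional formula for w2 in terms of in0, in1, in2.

(in2 XOR in0) XOR in1

w1 = in2 XOR in0
w2 = w1 XOR in1 = (in2 XOR in0) XOR in1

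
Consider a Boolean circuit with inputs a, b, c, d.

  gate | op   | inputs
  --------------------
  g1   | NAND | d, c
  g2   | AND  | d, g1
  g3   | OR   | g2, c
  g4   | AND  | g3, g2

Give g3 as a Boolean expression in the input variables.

g1 = d NAND c
g2 = d AND g1 = d AND (d NAND c)
g3 = g2 OR c = (d AND (d NAND c)) OR c

(d AND (d NAND c)) OR c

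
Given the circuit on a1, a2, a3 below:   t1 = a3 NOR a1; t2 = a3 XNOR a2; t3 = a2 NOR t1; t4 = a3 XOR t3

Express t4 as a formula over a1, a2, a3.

a3 XOR (a2 NOR (a3 NOR a1))

t1 = a3 NOR a1
t3 = a2 NOR t1 = a2 NOR (a3 NOR a1)
t4 = a3 XOR t3 = a3 XOR (a2 NOR (a3 NOR a1))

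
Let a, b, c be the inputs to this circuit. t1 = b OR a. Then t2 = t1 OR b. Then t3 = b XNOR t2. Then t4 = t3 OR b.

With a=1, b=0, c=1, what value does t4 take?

0

t1 = 0 OR 1 = 1
t2 = 1 OR 0 = 1
t3 = 0 XNOR 1 = 0
t4 = 0 OR 0 = 0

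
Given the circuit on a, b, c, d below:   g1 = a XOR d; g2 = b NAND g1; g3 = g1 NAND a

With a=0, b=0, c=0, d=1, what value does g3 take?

g1 = 0 XOR 1 = 1
g3 = 1 NAND 0 = 1

1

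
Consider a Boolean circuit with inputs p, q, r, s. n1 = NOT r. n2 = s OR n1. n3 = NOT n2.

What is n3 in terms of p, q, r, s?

NOT (s OR NOT r)

n1 = NOT r
n2 = s OR n1 = s OR NOT r
n3 = NOT n2 = NOT (s OR NOT r)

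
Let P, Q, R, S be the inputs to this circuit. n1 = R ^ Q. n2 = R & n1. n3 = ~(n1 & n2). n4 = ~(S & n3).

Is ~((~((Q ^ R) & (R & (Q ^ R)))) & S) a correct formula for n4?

Yes

n1 = R ^ Q
n2 = R & n1 = R & (R ^ Q)
n3 = ~(n1 & n2) = ~((R ^ Q) & (R & (R ^ Q)))
n4 = ~(S & n3) = ~(S & (~((R ^ Q) & (R & (R ^ Q)))))
At P=0, Q=0, R=0, S=1: circuit gives 0, formula gives 0.
At P=0, Q=0, R=0, S=0: circuit gives 1, formula gives 1.
Agrees on all 16 inputs.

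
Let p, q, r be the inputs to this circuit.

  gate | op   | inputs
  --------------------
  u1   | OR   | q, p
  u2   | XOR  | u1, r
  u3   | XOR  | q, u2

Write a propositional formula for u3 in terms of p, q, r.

q XOR ((q OR p) XOR r)

u1 = q OR p
u2 = u1 XOR r = (q OR p) XOR r
u3 = q XOR u2 = q XOR ((q OR p) XOR r)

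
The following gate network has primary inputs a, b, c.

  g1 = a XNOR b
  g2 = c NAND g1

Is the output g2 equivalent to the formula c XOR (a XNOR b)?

No

g1 = a XNOR b
g2 = c NAND g1 = c NAND (a XNOR b)
At a=0, b=1, c=0: circuit gives 1, formula gives 0.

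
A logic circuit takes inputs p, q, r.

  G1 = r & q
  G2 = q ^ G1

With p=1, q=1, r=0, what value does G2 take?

G1 = 0 & 1 = 0
G2 = 1 ^ 0 = 1

1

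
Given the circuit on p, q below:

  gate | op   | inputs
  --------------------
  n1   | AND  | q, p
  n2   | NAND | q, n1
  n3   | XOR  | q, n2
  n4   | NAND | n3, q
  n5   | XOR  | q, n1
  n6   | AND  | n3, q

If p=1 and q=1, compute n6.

1

n1 = 1 AND 1 = 1
n2 = 1 NAND 1 = 0
n3 = 1 XOR 0 = 1
n6 = 1 AND 1 = 1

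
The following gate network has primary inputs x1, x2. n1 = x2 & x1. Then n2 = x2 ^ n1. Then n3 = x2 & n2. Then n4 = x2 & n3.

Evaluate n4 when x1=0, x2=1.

1

n1 = 1 & 0 = 0
n2 = 1 ^ 0 = 1
n3 = 1 & 1 = 1
n4 = 1 & 1 = 1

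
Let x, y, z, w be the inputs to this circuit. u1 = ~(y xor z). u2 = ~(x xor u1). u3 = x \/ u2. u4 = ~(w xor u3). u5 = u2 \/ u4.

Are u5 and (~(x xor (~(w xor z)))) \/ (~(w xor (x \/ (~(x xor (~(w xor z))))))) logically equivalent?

u1 = ~(y xor z)
u2 = ~(x xor u1) = ~(x xor (~(y xor z)))
u3 = x \/ u2 = x \/ (~(x xor (~(y xor z))))
u4 = ~(w xor u3) = ~(w xor (x \/ (~(x xor (~(y xor z))))))
u5 = u2 \/ u4 = (~(x xor (~(y xor z)))) \/ (~(w xor (x \/ (~(x xor (~(y xor z)))))))
At x=0, y=0, z=0, w=1: circuit gives 0, formula gives 1.

No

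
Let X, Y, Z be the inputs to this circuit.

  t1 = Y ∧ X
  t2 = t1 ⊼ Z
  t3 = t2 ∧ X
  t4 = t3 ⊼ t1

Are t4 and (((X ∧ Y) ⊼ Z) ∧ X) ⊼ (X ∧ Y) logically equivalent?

t1 = Y ∧ X
t2 = t1 ⊼ Z = (Y ∧ X) ⊼ Z
t3 = t2 ∧ X = ((Y ∧ X) ⊼ Z) ∧ X
t4 = t3 ⊼ t1 = (((Y ∧ X) ⊼ Z) ∧ X) ⊼ (Y ∧ X)
At X=1, Y=1, Z=0: circuit gives 0, formula gives 0.
At X=0, Y=0, Z=0: circuit gives 1, formula gives 1.
Agrees on all 8 inputs.

Yes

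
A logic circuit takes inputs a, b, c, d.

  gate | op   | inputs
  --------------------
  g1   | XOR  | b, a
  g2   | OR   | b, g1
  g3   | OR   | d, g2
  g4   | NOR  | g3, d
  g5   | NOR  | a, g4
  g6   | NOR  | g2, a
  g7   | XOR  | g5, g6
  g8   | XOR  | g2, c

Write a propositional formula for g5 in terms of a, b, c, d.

g1 = b XOR a
g2 = b OR g1 = b OR (b XOR a)
g3 = d OR g2 = d OR (b OR (b XOR a))
g4 = g3 NOR d = (d OR (b OR (b XOR a))) NOR d
g5 = a NOR g4 = a NOR ((d OR (b OR (b XOR a))) NOR d)

a NOR ((d OR (b OR (b XOR a))) NOR d)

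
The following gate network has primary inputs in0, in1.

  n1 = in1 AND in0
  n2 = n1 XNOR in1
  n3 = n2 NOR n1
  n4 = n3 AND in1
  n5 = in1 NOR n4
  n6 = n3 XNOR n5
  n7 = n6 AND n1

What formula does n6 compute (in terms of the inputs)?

n1 = in1 AND in0
n2 = n1 XNOR in1 = (in1 AND in0) XNOR in1
n3 = n2 NOR n1 = ((in1 AND in0) XNOR in1) NOR (in1 AND in0)
n4 = n3 AND in1 = (((in1 AND in0) XNOR in1) NOR (in1 AND in0)) AND in1
n5 = in1 NOR n4 = in1 NOR ((((in1 AND in0) XNOR in1) NOR (in1 AND in0)) AND in1)
n6 = n3 XNOR n5 = (((in1 AND in0) XNOR in1) NOR (in1 AND in0)) XNOR (in1 NOR ((((in1 AND in0) XNOR in1) NOR (in1 AND in0)) AND in1))

(((in1 AND in0) XNOR in1) NOR (in1 AND in0)) XNOR (in1 NOR ((((in1 AND in0) XNOR in1) NOR (in1 AND in0)) AND in1))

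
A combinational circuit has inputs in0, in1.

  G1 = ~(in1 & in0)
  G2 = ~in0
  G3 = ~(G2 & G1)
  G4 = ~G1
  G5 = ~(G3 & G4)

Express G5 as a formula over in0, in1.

G1 = ~(in1 & in0)
G2 = ~in0
G3 = ~(G2 & G1) = ~(~in0 & (~(in1 & in0)))
G4 = ~G1 = ~(~(in1 & in0))
G5 = ~(G3 & G4) = ~((~(~in0 & (~(in1 & in0)))) & ~(~(in1 & in0)))

~((~(~in0 & (~(in1 & in0)))) & ~(~(in1 & in0)))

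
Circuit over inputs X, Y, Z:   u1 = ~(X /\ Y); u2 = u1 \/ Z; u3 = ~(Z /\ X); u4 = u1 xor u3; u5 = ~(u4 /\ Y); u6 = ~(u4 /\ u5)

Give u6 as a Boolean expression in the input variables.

~(((~(X /\ Y)) xor (~(Z /\ X))) /\ (~(((~(X /\ Y)) xor (~(Z /\ X))) /\ Y)))

u1 = ~(X /\ Y)
u3 = ~(Z /\ X)
u4 = u1 xor u3 = (~(X /\ Y)) xor (~(Z /\ X))
u5 = ~(u4 /\ Y) = ~(((~(X /\ Y)) xor (~(Z /\ X))) /\ Y)
u6 = ~(u4 /\ u5) = ~(((~(X /\ Y)) xor (~(Z /\ X))) /\ (~(((~(X /\ Y)) xor (~(Z /\ X))) /\ Y)))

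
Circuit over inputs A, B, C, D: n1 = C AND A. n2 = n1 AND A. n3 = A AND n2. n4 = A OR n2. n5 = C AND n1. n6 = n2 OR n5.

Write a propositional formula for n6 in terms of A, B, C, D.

((C AND A) AND A) OR (C AND (C AND A))

n1 = C AND A
n2 = n1 AND A = (C AND A) AND A
n5 = C AND n1 = C AND (C AND A)
n6 = n2 OR n5 = ((C AND A) AND A) OR (C AND (C AND A))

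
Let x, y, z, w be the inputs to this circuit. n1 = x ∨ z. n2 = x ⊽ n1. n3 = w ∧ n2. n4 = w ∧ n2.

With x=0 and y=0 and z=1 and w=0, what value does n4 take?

0

n1 = 0 ∨ 1 = 1
n2 = 0 ⊽ 1 = 0
n4 = 0 ∧ 0 = 0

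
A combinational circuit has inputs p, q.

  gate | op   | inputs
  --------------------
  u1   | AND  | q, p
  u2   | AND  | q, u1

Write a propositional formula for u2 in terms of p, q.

u1 = q AND p
u2 = q AND u1 = q AND (q AND p)

q AND (q AND p)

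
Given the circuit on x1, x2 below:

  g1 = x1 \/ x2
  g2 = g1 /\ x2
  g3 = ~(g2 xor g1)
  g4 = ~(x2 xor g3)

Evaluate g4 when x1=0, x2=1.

1

g1 = 0 \/ 1 = 1
g2 = 1 /\ 1 = 1
g3 = ~(1 xor 1) = 1
g4 = ~(1 xor 1) = 1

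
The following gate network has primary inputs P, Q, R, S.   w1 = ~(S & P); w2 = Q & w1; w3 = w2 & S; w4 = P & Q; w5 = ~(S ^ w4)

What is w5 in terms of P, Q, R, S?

~(S ^ (P & Q))

w4 = P & Q
w5 = ~(S ^ w4) = ~(S ^ (P & Q))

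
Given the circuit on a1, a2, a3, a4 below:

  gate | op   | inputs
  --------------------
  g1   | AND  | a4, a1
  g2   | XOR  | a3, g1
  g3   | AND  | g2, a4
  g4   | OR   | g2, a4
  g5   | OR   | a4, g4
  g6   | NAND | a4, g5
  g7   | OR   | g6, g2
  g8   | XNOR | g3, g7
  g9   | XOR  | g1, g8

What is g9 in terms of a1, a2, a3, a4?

g1 = a4 AND a1
g2 = a3 XOR g1 = a3 XOR (a4 AND a1)
g3 = g2 AND a4 = (a3 XOR (a4 AND a1)) AND a4
g4 = g2 OR a4 = (a3 XOR (a4 AND a1)) OR a4
g5 = a4 OR g4 = a4 OR ((a3 XOR (a4 AND a1)) OR a4)
g6 = a4 NAND g5 = a4 NAND (a4 OR ((a3 XOR (a4 AND a1)) OR a4))
g7 = g6 OR g2 = (a4 NAND (a4 OR ((a3 XOR (a4 AND a1)) OR a4))) OR (a3 XOR (a4 AND a1))
g8 = g3 XNOR g7 = ((a3 XOR (a4 AND a1)) AND a4) XNOR ((a4 NAND (a4 OR ((a3 XOR (a4 AND a1)) OR a4))) OR (a3 XOR (a4 AND a1)))
g9 = g1 XOR g8 = (a4 AND a1) XOR (((a3 XOR (a4 AND a1)) AND a4) XNOR ((a4 NAND (a4 OR ((a3 XOR (a4 AND a1)) OR a4))) OR (a3 XOR (a4 AND a1))))

(a4 AND a1) XOR (((a3 XOR (a4 AND a1)) AND a4) XNOR ((a4 NAND (a4 OR ((a3 XOR (a4 AND a1)) OR a4))) OR (a3 XOR (a4 AND a1))))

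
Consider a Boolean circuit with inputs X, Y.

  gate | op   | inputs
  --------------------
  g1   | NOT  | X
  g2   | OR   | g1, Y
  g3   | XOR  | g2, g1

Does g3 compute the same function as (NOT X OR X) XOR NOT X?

No

g1 = NOT X
g2 = g1 OR Y = NOT X OR Y
g3 = g2 XOR g1 = (NOT X OR Y) XOR NOT X
At X=1, Y=0: circuit gives 0, formula gives 1.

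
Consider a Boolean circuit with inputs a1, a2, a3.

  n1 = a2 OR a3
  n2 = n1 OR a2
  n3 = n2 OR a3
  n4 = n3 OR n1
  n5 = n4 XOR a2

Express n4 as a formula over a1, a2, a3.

(((a2 OR a3) OR a2) OR a3) OR (a2 OR a3)

n1 = a2 OR a3
n2 = n1 OR a2 = (a2 OR a3) OR a2
n3 = n2 OR a3 = ((a2 OR a3) OR a2) OR a3
n4 = n3 OR n1 = (((a2 OR a3) OR a2) OR a3) OR (a2 OR a3)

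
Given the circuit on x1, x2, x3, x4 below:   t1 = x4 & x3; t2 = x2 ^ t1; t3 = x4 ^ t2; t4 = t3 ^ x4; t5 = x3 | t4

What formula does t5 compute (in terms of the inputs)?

t1 = x4 & x3
t2 = x2 ^ t1 = x2 ^ (x4 & x3)
t3 = x4 ^ t2 = x4 ^ (x2 ^ (x4 & x3))
t4 = t3 ^ x4 = (x4 ^ (x2 ^ (x4 & x3))) ^ x4
t5 = x3 | t4 = x3 | ((x4 ^ (x2 ^ (x4 & x3))) ^ x4)

x3 | ((x4 ^ (x2 ^ (x4 & x3))) ^ x4)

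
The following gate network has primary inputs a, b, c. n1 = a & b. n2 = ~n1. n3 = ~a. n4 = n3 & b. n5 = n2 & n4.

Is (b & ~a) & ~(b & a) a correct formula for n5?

Yes

n1 = a & b
n2 = ~n1 = ~(a & b)
n3 = ~a
n4 = n3 & b = ~a & b
n5 = n2 & n4 = ~(a & b) & (~a & b)
At a=0, b=0, c=0: circuit gives 0, formula gives 0.
At a=0, b=1, c=0: circuit gives 1, formula gives 1.
Agrees on all 8 inputs.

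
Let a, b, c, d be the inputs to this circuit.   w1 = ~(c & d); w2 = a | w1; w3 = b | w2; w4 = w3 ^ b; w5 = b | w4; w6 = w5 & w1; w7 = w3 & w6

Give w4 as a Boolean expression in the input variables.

w1 = ~(c & d)
w2 = a | w1 = a | (~(c & d))
w3 = b | w2 = b | (a | (~(c & d)))
w4 = w3 ^ b = (b | (a | (~(c & d)))) ^ b

(b | (a | (~(c & d)))) ^ b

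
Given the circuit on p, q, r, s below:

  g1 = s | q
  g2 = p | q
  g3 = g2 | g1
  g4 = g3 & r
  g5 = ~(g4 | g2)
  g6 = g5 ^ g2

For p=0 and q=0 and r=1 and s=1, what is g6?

g1 = 1 | 0 = 1
g2 = 0 | 0 = 0
g3 = 0 | 1 = 1
g4 = 1 & 1 = 1
g5 = ~(1 | 0) = 0
g6 = 0 ^ 0 = 0

0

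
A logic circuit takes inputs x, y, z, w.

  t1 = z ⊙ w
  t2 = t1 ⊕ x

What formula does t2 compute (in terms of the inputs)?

t1 = z ⊙ w
t2 = t1 ⊕ x = (z ⊙ w) ⊕ x

(z ⊙ w) ⊕ x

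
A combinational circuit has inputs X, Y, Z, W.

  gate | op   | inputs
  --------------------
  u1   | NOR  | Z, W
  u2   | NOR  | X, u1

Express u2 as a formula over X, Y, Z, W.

X NOR (Z NOR W)

u1 = Z NOR W
u2 = X NOR u1 = X NOR (Z NOR W)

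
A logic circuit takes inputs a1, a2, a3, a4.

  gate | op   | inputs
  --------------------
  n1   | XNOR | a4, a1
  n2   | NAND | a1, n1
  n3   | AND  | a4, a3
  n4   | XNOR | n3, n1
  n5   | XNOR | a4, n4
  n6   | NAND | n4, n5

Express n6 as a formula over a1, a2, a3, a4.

((a4 AND a3) XNOR (a4 XNOR a1)) NAND (a4 XNOR ((a4 AND a3) XNOR (a4 XNOR a1)))

n1 = a4 XNOR a1
n3 = a4 AND a3
n4 = n3 XNOR n1 = (a4 AND a3) XNOR (a4 XNOR a1)
n5 = a4 XNOR n4 = a4 XNOR ((a4 AND a3) XNOR (a4 XNOR a1))
n6 = n4 NAND n5 = ((a4 AND a3) XNOR (a4 XNOR a1)) NAND (a4 XNOR ((a4 AND a3) XNOR (a4 XNOR a1)))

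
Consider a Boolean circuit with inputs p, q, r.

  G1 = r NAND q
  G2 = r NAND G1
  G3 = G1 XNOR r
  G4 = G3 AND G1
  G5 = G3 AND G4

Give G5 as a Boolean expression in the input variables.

G1 = r NAND q
G3 = G1 XNOR r = (r NAND q) XNOR r
G4 = G3 AND G1 = ((r NAND q) XNOR r) AND (r NAND q)
G5 = G3 AND G4 = ((r NAND q) XNOR r) AND (((r NAND q) XNOR r) AND (r NAND q))

((r NAND q) XNOR r) AND (((r NAND q) XNOR r) AND (r NAND q))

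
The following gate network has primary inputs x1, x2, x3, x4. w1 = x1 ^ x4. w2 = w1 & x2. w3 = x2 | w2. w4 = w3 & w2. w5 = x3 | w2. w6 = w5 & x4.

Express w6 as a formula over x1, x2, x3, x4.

w1 = x1 ^ x4
w2 = w1 & x2 = (x1 ^ x4) & x2
w5 = x3 | w2 = x3 | ((x1 ^ x4) & x2)
w6 = w5 & x4 = (x3 | ((x1 ^ x4) & x2)) & x4

(x3 | ((x1 ^ x4) & x2)) & x4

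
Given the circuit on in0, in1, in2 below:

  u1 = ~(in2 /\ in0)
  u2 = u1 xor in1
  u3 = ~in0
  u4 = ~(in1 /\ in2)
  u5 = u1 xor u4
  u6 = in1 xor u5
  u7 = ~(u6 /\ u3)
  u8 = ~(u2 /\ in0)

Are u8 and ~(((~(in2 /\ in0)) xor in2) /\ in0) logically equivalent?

u1 = ~(in2 /\ in0)
u2 = u1 xor in1 = (~(in2 /\ in0)) xor in1
u8 = ~(u2 /\ in0) = ~(((~(in2 /\ in0)) xor in1) /\ in0)
At in0=1, in1=0, in2=1: circuit gives 1, formula gives 0.

No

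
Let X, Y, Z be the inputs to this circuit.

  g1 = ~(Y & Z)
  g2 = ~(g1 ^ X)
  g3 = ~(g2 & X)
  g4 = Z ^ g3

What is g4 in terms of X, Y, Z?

Z ^ (~((~((~(Y & Z)) ^ X)) & X))

g1 = ~(Y & Z)
g2 = ~(g1 ^ X) = ~((~(Y & Z)) ^ X)
g3 = ~(g2 & X) = ~((~((~(Y & Z)) ^ X)) & X)
g4 = Z ^ g3 = Z ^ (~((~((~(Y & Z)) ^ X)) & X))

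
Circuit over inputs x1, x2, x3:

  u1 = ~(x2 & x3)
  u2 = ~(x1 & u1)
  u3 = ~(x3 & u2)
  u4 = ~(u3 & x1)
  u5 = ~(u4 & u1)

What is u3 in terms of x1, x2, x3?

u1 = ~(x2 & x3)
u2 = ~(x1 & u1) = ~(x1 & (~(x2 & x3)))
u3 = ~(x3 & u2) = ~(x3 & (~(x1 & (~(x2 & x3)))))

~(x3 & (~(x1 & (~(x2 & x3)))))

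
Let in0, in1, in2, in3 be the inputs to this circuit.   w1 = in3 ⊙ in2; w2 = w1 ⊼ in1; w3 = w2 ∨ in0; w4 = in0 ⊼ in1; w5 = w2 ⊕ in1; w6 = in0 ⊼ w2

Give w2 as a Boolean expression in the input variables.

(in3 ⊙ in2) ⊼ in1

w1 = in3 ⊙ in2
w2 = w1 ⊼ in1 = (in3 ⊙ in2) ⊼ in1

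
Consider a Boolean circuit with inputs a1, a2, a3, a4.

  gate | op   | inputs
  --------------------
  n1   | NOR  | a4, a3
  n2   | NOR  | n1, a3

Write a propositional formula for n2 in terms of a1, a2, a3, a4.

n1 = a4 NOR a3
n2 = n1 NOR a3 = (a4 NOR a3) NOR a3

(a4 NOR a3) NOR a3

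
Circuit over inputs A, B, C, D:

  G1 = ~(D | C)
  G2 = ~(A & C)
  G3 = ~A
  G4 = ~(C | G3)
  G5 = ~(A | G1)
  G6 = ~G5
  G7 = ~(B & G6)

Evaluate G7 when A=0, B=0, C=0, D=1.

1

G1 = ~(1 | 0) = 0
G5 = ~(0 | 0) = 1
G6 = ~1 = 0
G7 = ~(0 & 0) = 1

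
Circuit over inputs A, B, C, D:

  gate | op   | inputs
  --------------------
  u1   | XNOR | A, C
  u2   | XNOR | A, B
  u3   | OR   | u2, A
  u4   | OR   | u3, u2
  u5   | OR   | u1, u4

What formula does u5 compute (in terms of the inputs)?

(A XNOR C) OR (((A XNOR B) OR A) OR (A XNOR B))

u1 = A XNOR C
u2 = A XNOR B
u3 = u2 OR A = (A XNOR B) OR A
u4 = u3 OR u2 = ((A XNOR B) OR A) OR (A XNOR B)
u5 = u1 OR u4 = (A XNOR C) OR (((A XNOR B) OR A) OR (A XNOR B))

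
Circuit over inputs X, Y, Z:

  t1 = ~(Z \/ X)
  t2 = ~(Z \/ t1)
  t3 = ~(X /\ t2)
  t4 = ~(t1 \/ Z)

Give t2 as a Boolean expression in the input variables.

t1 = ~(Z \/ X)
t2 = ~(Z \/ t1) = ~(Z \/ (~(Z \/ X)))

~(Z \/ (~(Z \/ X)))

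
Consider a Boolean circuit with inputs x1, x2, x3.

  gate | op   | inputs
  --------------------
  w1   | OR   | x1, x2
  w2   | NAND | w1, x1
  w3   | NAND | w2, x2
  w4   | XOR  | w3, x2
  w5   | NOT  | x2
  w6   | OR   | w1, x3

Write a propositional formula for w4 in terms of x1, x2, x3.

(((x1 OR x2) NAND x1) NAND x2) XOR x2

w1 = x1 OR x2
w2 = w1 NAND x1 = (x1 OR x2) NAND x1
w3 = w2 NAND x2 = ((x1 OR x2) NAND x1) NAND x2
w4 = w3 XOR x2 = (((x1 OR x2) NAND x1) NAND x2) XOR x2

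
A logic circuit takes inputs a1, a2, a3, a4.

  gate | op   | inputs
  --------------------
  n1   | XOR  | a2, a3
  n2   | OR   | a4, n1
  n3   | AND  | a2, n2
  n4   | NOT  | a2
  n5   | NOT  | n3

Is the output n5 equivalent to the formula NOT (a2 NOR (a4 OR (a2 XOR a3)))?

n1 = a2 XOR a3
n2 = a4 OR n1 = a4 OR (a2 XOR a3)
n3 = a2 AND n2 = a2 AND (a4 OR (a2 XOR a3))
n5 = NOT n3 = NOT (a2 AND (a4 OR (a2 XOR a3)))
At a1=0, a2=0, a3=0, a4=0: circuit gives 1, formula gives 0.

No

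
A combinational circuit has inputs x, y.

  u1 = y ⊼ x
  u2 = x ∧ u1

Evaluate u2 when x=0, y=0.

u1 = 0 ⊼ 0 = 1
u2 = 0 ∧ 1 = 0

0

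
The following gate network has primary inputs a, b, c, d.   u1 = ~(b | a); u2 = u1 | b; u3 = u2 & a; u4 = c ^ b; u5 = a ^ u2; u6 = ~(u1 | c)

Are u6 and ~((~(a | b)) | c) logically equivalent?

Yes

u1 = ~(b | a)
u6 = ~(u1 | c) = ~((~(b | a)) | c)
At a=0, b=0, c=0, d=0: circuit gives 0, formula gives 0.
At a=0, b=1, c=0, d=0: circuit gives 1, formula gives 1.
Agrees on all 16 inputs.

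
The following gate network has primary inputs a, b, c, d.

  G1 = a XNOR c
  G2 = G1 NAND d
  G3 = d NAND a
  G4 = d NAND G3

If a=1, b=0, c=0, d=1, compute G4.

G3 = 1 NAND 1 = 0
G4 = 1 NAND 0 = 1

1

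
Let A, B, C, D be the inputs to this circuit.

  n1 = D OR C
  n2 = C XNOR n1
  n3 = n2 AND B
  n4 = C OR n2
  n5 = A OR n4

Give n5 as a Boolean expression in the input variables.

A OR (C OR (C XNOR (D OR C)))

n1 = D OR C
n2 = C XNOR n1 = C XNOR (D OR C)
n4 = C OR n2 = C OR (C XNOR (D OR C))
n5 = A OR n4 = A OR (C OR (C XNOR (D OR C)))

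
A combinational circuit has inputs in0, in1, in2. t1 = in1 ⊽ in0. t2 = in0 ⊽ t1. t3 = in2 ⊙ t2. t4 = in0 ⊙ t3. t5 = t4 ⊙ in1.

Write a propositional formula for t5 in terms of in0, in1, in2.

t1 = in1 ⊽ in0
t2 = in0 ⊽ t1 = in0 ⊽ (in1 ⊽ in0)
t3 = in2 ⊙ t2 = in2 ⊙ (in0 ⊽ (in1 ⊽ in0))
t4 = in0 ⊙ t3 = in0 ⊙ (in2 ⊙ (in0 ⊽ (in1 ⊽ in0)))
t5 = t4 ⊙ in1 = (in0 ⊙ (in2 ⊙ (in0 ⊽ (in1 ⊽ in0)))) ⊙ in1

(in0 ⊙ (in2 ⊙ (in0 ⊽ (in1 ⊽ in0)))) ⊙ in1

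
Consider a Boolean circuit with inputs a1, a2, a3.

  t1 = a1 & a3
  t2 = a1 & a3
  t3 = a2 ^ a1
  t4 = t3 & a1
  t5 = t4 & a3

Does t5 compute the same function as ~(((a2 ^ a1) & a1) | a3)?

t3 = a2 ^ a1
t4 = t3 & a1 = (a2 ^ a1) & a1
t5 = t4 & a3 = ((a2 ^ a1) & a1) & a3
At a1=0, a2=0, a3=0: circuit gives 0, formula gives 1.

No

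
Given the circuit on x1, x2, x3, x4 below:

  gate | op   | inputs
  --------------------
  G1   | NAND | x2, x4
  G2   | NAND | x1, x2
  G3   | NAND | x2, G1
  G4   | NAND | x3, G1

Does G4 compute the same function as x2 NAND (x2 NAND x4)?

G1 = x2 NAND x4
G4 = x3 NAND G1 = x3 NAND (x2 NAND x4)
At x1=0, x2=0, x3=1, x4=0: circuit gives 0, formula gives 1.

No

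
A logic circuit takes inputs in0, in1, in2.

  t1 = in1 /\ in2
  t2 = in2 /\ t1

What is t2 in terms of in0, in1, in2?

in2 /\ (in1 /\ in2)

t1 = in1 /\ in2
t2 = in2 /\ t1 = in2 /\ (in1 /\ in2)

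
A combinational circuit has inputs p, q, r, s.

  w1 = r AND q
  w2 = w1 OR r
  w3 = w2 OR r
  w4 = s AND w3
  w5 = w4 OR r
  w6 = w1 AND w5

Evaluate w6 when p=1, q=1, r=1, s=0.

1

w1 = 1 AND 1 = 1
w2 = 1 OR 1 = 1
w3 = 1 OR 1 = 1
w4 = 0 AND 1 = 0
w5 = 0 OR 1 = 1
w6 = 1 AND 1 = 1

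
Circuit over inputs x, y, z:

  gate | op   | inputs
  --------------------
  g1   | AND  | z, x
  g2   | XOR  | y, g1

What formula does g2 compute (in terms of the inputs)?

g1 = z AND x
g2 = y XOR g1 = y XOR (z AND x)

y XOR (z AND x)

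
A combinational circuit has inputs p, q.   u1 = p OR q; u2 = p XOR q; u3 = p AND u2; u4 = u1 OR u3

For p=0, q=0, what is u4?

0

u1 = 0 OR 0 = 0
u2 = 0 XOR 0 = 0
u3 = 0 AND 0 = 0
u4 = 0 OR 0 = 0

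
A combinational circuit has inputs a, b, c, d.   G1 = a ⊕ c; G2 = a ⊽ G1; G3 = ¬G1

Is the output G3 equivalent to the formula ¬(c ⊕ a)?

G1 = a ⊕ c
G3 = ¬G1 = ¬(a ⊕ c)
At a=0, b=0, c=1, d=0: circuit gives 0, formula gives 0.
At a=0, b=0, c=0, d=0: circuit gives 1, formula gives 1.
Agrees on all 16 inputs.

Yes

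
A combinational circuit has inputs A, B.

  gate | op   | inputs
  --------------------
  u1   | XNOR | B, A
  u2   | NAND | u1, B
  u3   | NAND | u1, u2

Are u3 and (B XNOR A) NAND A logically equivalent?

No

u1 = B XNOR A
u2 = u1 NAND B = (B XNOR A) NAND B
u3 = u1 NAND u2 = (B XNOR A) NAND ((B XNOR A) NAND B)
At A=0, B=0: circuit gives 0, formula gives 1.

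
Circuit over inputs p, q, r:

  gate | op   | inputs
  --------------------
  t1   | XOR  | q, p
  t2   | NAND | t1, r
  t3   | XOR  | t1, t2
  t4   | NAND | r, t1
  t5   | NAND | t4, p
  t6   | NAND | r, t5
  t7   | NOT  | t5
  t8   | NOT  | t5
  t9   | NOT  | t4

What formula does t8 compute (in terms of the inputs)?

NOT ((r NAND (q XOR p)) NAND p)

t1 = q XOR p
t4 = r NAND t1 = r NAND (q XOR p)
t5 = t4 NAND p = (r NAND (q XOR p)) NAND p
t8 = NOT t5 = NOT ((r NAND (q XOR p)) NAND p)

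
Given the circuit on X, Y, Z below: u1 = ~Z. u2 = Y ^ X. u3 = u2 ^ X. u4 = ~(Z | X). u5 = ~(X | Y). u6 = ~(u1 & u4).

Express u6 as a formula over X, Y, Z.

u1 = ~Z
u4 = ~(Z | X)
u6 = ~(u1 & u4) = ~(~Z & (~(Z | X)))

~(~Z & (~(Z | X)))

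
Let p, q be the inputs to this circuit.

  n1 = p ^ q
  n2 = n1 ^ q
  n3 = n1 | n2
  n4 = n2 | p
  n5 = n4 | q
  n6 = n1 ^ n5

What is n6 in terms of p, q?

n1 = p ^ q
n2 = n1 ^ q = (p ^ q) ^ q
n4 = n2 | p = ((p ^ q) ^ q) | p
n5 = n4 | q = (((p ^ q) ^ q) | p) | q
n6 = n1 ^ n5 = (p ^ q) ^ ((((p ^ q) ^ q) | p) | q)

(p ^ q) ^ ((((p ^ q) ^ q) | p) | q)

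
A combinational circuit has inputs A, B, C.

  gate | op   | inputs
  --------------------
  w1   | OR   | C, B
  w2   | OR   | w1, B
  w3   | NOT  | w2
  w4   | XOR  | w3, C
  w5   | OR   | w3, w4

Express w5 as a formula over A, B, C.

NOT ((C OR B) OR B) OR (NOT ((C OR B) OR B) XOR C)

w1 = C OR B
w2 = w1 OR B = (C OR B) OR B
w3 = NOT w2 = NOT ((C OR B) OR B)
w4 = w3 XOR C = NOT ((C OR B) OR B) XOR C
w5 = w3 OR w4 = NOT ((C OR B) OR B) OR (NOT ((C OR B) OR B) XOR C)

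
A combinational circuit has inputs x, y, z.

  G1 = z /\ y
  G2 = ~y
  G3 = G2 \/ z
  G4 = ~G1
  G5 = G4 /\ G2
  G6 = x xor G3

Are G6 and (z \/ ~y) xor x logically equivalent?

Yes

G2 = ~y
G3 = G2 \/ z = ~y \/ z
G6 = x xor G3 = x xor (~y \/ z)
At x=0, y=1, z=0: circuit gives 0, formula gives 0.
At x=0, y=0, z=0: circuit gives 1, formula gives 1.
Agrees on all 8 inputs.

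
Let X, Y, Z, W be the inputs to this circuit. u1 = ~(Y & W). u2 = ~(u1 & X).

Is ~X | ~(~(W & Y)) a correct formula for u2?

Yes

u1 = ~(Y & W)
u2 = ~(u1 & X) = ~((~(Y & W)) & X)
At X=1, Y=0, Z=0, W=0: circuit gives 0, formula gives 0.
At X=0, Y=0, Z=0, W=0: circuit gives 1, formula gives 1.
Agrees on all 16 inputs.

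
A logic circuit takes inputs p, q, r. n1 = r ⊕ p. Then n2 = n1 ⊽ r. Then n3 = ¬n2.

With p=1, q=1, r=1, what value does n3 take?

1

n1 = 1 ⊕ 1 = 0
n2 = 0 ⊽ 1 = 0
n3 = ¬0 = 1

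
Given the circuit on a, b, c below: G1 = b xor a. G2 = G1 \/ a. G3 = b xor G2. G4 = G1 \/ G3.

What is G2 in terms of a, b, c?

(b xor a) \/ a

G1 = b xor a
G2 = G1 \/ a = (b xor a) \/ a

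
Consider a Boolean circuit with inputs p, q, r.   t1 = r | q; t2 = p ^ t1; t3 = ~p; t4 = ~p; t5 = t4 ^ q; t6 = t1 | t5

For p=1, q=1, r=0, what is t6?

t1 = 0 | 1 = 1
t4 = ~1 = 0
t5 = 0 ^ 1 = 1
t6 = 1 | 1 = 1

1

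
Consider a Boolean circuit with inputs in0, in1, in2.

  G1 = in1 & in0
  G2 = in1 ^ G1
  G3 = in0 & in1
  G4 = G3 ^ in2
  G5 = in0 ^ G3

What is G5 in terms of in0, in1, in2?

G3 = in0 & in1
G5 = in0 ^ G3 = in0 ^ (in0 & in1)

in0 ^ (in0 & in1)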